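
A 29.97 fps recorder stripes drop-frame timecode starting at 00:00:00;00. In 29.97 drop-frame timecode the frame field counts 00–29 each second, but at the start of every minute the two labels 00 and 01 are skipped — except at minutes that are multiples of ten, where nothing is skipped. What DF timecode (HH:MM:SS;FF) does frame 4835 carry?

00:02:41;09

Ten DF minutes hold 17982 frames, so frame 4835 lies in block 0 (frames 0–17981) with 4835 frames into that block.
The block's first minute is 1800 frames and the rest 1798 each; 4835 frames reaches minute 2, so 0 × 18 + 2 × 2 = 4 labels have been skipped so far.
Adding those back, label number 4835 + 4 = 4839 at 30 labels/s is 161 s + 9 f = 0 h 2 min 41 s frame 9, i.e. 00:02:41;09.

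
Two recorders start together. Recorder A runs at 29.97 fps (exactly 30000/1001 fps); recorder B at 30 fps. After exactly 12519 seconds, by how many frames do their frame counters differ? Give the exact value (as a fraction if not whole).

A emits 30000/1001 × 12519 = 28890000/77 frames; B emits 30 × 12519 = 375570.
Difference = 28890/77 frames (≈ 375.1948); B is ahead of A.

28890/77 frames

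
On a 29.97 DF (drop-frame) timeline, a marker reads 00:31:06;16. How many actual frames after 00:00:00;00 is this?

As if non-drop at 30 labels/s: (0 × 3600 + 31 × 60 + 6) × 30 + 16 = 55996.
Minute boundaries passed: 31; those not divisible by 10: 31 − 3 = 28; dropped labels = 2 × 28 = 56.
Actual frame index = 55996 − 56 = 55940.

55940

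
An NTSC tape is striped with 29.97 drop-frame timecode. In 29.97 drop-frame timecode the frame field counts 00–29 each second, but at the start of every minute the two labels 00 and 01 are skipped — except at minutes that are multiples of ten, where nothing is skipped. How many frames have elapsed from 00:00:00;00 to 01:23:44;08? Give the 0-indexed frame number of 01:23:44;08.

150578

As if non-drop at 30 labels/s: (1 × 3600 + 23 × 60 + 44) × 30 + 8 = 150728.
Minute boundaries passed: 83; those not divisible by 10: 83 − 8 = 75; dropped labels = 2 × 75 = 150.
Actual frame index = 150728 − 150 = 150578.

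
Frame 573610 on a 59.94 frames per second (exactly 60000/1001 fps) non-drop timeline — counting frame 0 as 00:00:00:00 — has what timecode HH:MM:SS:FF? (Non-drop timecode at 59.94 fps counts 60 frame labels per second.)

573610 ÷ 60 = 9560 full seconds, remainder 10 frames.
9560 s = 2 h 39 min 20 s.
Timecode: 02:39:20:10.

02:39:20:10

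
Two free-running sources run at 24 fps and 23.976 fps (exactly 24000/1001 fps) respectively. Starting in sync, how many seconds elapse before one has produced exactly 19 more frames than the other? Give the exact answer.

The gap grows by |24000/1001 − 24| = 24/1001 frames per second.
Time for a 19-frame gap: 19 ÷ (24/1001) = 19019/24 s.

19019/24 seconds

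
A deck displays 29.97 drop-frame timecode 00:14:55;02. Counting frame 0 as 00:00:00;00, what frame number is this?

26826

Complete 10-minute blocks: 1, each 17982 frames → 17982.
Remaining 4 whole minutes in the current block: 1800 + 3 × 1798 = 7194 frames.
Within the current minute: 55 × 30 + 2 − 2 = 1650 (labels ;00/;01 skipped at this minute). Total = 17982 + 7194 + 1650 = 26826.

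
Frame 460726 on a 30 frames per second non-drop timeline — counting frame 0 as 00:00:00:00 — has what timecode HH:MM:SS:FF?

04:15:57:16

460726 ÷ 30 = 15357 full seconds, remainder 16 frames.
15357 s = 4 h 15 min 57 s.
Timecode: 04:15:57:16.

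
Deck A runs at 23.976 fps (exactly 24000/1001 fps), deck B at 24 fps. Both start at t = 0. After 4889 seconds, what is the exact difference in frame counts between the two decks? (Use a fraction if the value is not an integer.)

A emits 24000/1001 × 4889 = 117336000/1001 frames; B emits 24 × 4889 = 117336.
Difference = 117336/1001 frames (≈ 117.2188); B is ahead of A.

117336/1001 frames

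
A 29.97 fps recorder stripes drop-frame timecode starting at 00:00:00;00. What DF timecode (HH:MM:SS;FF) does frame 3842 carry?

Each 10-minute DF block holds 10 × 60 × 30 − 9 × 2 = 17982 frames. 3842 ÷ 17982 → 0 full blocks, remainder 3842.
Within the partial block the first minute is 1800 frames and each further minute 1798, so 2 further minute boundaries passed. Total skipped labels = 18 × 0 + 2 × 2 = 4.
Non-drop label index = 3842 + 4 = 3846; at 30 labels/s that is 00:02:08:06, i.e. DF 00:02:08;06.

00:02:08;06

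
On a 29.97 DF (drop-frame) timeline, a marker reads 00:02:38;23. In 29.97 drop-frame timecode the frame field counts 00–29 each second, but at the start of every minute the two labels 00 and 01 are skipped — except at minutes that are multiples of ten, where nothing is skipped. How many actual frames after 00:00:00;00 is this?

4759

As if non-drop at 30 labels/s: (0 × 3600 + 2 × 60 + 38) × 30 + 23 = 4763.
Minute boundaries passed: 2; those not divisible by 10: 2 − 0 = 2; dropped labels = 2 × 2 = 4.
Actual frame index = 4763 − 4 = 4759.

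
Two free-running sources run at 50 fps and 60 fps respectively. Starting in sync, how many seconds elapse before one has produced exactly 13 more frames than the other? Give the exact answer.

1.3 seconds

The gap grows by |60 − 50| = 10 frames per second.
Time for a 13-frame gap: 13 ÷ (10) = 1.3 s.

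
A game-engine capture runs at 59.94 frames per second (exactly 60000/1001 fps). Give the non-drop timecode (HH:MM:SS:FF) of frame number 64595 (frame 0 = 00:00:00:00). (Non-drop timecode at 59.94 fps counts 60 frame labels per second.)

00:17:56:35

64595 ÷ 60 = 1076 full seconds, remainder 35 frames.
1076 s = 0 h 17 min 56 s.
Timecode: 00:17:56:35.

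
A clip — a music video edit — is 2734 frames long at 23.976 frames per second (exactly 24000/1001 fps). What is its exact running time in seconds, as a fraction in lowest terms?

Running time = 2734 ÷ (24000/1001) = 2734 × 1001/24000 = 1368367/12000 s.

1368367/12000 seconds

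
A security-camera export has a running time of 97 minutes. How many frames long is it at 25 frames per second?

97 min = 5820 s.
Frames = 5820 × 25 = 145500.

145500 frames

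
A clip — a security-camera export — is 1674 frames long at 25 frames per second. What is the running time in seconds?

66.96 seconds

Running time = 1674 / (25) = 66.96 s.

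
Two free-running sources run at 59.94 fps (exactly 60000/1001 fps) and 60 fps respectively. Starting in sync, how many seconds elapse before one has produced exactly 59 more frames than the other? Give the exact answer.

The gap grows by |60 − 60000/1001| = 60/1001 frames per second.
Time for a 59-frame gap: 59 ÷ (60/1001) = 59059/60 s.

59059/60 seconds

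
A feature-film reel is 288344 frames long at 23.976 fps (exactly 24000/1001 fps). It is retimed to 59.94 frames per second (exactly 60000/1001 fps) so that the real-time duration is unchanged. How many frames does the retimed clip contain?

Target frames = source frames × (target rate / source rate) = 288344 × (60000/1001)/(24000/1001) = 288344 × 5/2 = 720860.

720860 frames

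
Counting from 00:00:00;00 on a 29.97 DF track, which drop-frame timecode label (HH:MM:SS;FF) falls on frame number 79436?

00:44:10;16

Each 10-minute DF block holds 10 × 60 × 30 − 9 × 2 = 17982 frames. 79436 ÷ 17982 → 4 full blocks, remainder 7508.
Within the partial block the first minute is 1800 frames and each further minute 1798, so 4 further minute boundaries passed. Total skipped labels = 18 × 4 + 2 × 4 = 80.
Non-drop label index = 79436 + 80 = 79516; at 30 labels/s that is 00:44:10:16, i.e. DF 00:44:10;16.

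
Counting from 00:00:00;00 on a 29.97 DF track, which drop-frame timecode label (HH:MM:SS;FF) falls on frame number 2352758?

21:48:23;24

Ten DF minutes hold 17982 frames, so frame 2352758 lies in block 130 (frames 2337660–2355641) with 15098 frames into that block.
The block's first minute is 1800 frames and the rest 1798 each; 15098 frames reaches minute 8, so 130 × 18 + 8 × 2 = 2356 labels have been skipped so far.
Adding those back, label number 2352758 + 2356 = 2355114 at 30 labels/s is 78503 s + 24 f = 21 h 48 min 23 s frame 24, i.e. 21:48:23;24.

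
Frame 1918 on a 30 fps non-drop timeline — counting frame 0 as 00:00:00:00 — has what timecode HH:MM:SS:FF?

00:01:03:28

1918 ÷ 30 = 63 full seconds, remainder 28 frames.
63 s = 0 h 1 min 3 s.
Timecode: 00:01:03:28.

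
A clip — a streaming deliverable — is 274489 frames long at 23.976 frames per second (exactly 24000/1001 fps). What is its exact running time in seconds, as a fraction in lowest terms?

274763489/24000 seconds

Running time = 274489 ÷ (24000/1001) = 274489 × 1001/24000 = 274763489/24000 s.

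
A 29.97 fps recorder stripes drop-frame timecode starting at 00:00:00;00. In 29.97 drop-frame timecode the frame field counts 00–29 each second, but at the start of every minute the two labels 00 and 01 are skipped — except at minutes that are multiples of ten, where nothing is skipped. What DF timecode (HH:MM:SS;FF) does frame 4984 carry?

Ten DF minutes hold 17982 frames, so frame 4984 lies in block 0 (frames 0–17981) with 4984 frames into that block.
The block's first minute is 1800 frames and the rest 1798 each; 4984 frames reaches minute 2, so 0 × 18 + 2 × 2 = 4 labels have been skipped so far.
Adding those back, label number 4984 + 4 = 4988 at 30 labels/s is 166 s + 8 f = 0 h 2 min 46 s frame 8, i.e. 00:02:46;08.

00:02:46;08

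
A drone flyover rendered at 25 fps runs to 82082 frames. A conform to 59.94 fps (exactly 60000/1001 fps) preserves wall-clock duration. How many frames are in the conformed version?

196800 frames

Target frames = source frames × (target rate / source rate) = 82082 × (60000/1001)/(25) = 82082 × 2400/1001 = 196800.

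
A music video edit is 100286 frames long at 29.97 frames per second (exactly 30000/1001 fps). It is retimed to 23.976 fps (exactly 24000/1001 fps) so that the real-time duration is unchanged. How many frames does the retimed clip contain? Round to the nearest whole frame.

80229 frames

Frames at target rate = 100286 × (24000/1001) / (30000/1001) = 401144/5 ≈ 80228.800.
Nearest whole frame: 80229.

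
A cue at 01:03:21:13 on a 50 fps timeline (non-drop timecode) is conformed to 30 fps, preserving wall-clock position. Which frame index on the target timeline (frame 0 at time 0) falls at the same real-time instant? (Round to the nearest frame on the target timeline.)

Source frame index: (1×3600 + 3×60 + 21) × 50 + 13 = 190063.
Real time: 190063 / (50) = 190063/50 s.
Target frame: (190063/50) × (30) = 570189/5 ≈ 114037.800 → 114038.

frame 114038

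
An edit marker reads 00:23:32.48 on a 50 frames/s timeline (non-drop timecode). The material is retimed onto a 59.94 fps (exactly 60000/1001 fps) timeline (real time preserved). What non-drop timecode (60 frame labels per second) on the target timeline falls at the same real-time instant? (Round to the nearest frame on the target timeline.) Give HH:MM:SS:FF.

00:23:31:33

Source frame index: (0×3600 + 23×60 + 32) × 50 + 48 = 70648.
Real time: 70648 / (50) = 35324/25 s.
Target frame: (35324/25) × (60000/1001) = 84777600/1001 ≈ 84692.907 → 84693.
At 60 labels/s: frame 84693 → 00:23:31:33.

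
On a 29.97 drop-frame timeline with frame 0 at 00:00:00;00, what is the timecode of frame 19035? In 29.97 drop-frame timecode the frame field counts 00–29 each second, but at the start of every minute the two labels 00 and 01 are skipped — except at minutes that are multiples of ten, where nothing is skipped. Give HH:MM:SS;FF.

Ten DF minutes hold 17982 frames, so frame 19035 lies in block 1 (frames 17982–35963) with 1053 frames into that block.
The block's first minute is 1800 frames and the rest 1798 each; 1053 frames reaches minute 0, so 1 × 18 + 0 × 2 = 18 labels have been skipped so far.
Adding those back, label number 19035 + 18 = 19053 at 30 labels/s is 635 s + 3 f = 0 h 10 min 35 s frame 3, i.e. 00:10:35;03.

00:10:35;03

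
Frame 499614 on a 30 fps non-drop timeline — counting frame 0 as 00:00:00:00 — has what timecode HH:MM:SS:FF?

499614 ÷ 30 = 16653 full seconds, remainder 24 frames.
16653 s = 4 h 37 min 33 s.
Timecode: 04:37:33:24.

04:37:33:24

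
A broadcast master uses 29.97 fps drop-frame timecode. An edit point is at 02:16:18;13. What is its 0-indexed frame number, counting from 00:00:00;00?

245107

As if non-drop at 30 labels/s: (2 × 3600 + 16 × 60 + 18) × 30 + 13 = 245353.
Minute boundaries passed: 136; those not divisible by 10: 136 − 13 = 123; dropped labels = 2 × 123 = 246.
Actual frame index = 245353 − 246 = 245107.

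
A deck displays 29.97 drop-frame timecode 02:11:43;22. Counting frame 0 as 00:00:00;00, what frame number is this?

As if non-drop at 30 labels/s: (2 × 3600 + 11 × 60 + 43) × 30 + 22 = 237112.
Minute boundaries passed: 131; those not divisible by 10: 131 − 13 = 118; dropped labels = 2 × 118 = 236.
Actual frame index = 237112 − 236 = 236876.

236876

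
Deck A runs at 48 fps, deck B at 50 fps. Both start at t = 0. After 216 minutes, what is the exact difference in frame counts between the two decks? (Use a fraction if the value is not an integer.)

216 min = 12960 s.
A emits 48 × 12960 = 622080 frames; B emits 50 × 12960 = 648000.
Difference = 25920 frames; B is ahead of A.

25920 frames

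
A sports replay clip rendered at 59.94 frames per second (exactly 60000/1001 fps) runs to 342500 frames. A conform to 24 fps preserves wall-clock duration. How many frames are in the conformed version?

Target frames = source frames × (target rate / source rate) = 342500 × (24)/(60000/1001) = 342500 × 1001/2500 = 137137.

137137 frames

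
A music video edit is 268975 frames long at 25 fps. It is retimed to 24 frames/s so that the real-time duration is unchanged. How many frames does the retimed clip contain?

258216 frames

Target frames = source frames × (target rate / source rate) = 268975 × (24)/(25) = 268975 × 24/25 = 258216.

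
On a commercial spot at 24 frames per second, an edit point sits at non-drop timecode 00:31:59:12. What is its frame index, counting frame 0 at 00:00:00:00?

Total seconds to the label: (0 × 3600 + 31 × 60 + 59) = 1919.
Frame index = 1919 × 24 + 12 = 46068.

46068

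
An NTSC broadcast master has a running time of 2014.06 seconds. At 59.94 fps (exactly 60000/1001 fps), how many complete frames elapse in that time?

120722 frames

Frames = 2014.06 × 60000/1001 = 120843600/1001 ≈ 120722.8771.
Complete frames: 120722.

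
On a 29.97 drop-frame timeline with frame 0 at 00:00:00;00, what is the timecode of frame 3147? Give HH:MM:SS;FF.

00:01:44;29

Ten DF minutes hold 17982 frames, so frame 3147 lies in block 0 (frames 0–17981) with 3147 frames into that block.
The block's first minute is 1800 frames and the rest 1798 each; 3147 frames reaches minute 1, so 0 × 18 + 1 × 2 = 2 labels have been skipped so far.
Adding those back, label number 3147 + 2 = 3149 at 30 labels/s is 104 s + 29 f = 0 h 1 min 44 s frame 29, i.e. 00:01:44;29.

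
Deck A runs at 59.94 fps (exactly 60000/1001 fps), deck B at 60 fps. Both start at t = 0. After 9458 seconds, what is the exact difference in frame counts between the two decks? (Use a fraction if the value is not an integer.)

A emits 60000/1001 × 9458 = 567480000/1001 frames; B emits 60 × 9458 = 567480.
Difference = 567480/1001 frames (≈ 566.9131); B is ahead of A.

567480/1001 frames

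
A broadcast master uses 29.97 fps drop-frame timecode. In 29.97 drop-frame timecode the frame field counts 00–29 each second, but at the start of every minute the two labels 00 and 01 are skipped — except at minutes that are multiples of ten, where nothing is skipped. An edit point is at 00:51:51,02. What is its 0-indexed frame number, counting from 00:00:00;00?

As if non-drop at 30 labels/s: (0 × 3600 + 51 × 60 + 51) × 30 + 2 = 93332.
Minute boundaries passed: 51; those not divisible by 10: 51 − 5 = 46; dropped labels = 2 × 46 = 92.
Actual frame index = 93332 − 92 = 93240.

93240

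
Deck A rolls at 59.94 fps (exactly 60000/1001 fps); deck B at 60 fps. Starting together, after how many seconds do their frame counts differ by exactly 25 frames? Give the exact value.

The gap grows by |60 − 60000/1001| = 60/1001 frames per second.
Time for a 25-frame gap: 25 ÷ (60/1001) = 5005/12 s.

5005/12 seconds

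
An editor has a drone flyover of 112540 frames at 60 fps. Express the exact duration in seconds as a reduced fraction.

Running time = 112540 ÷ (60) = 112540 × 1/60 = 5627/3 s.

5627/3 seconds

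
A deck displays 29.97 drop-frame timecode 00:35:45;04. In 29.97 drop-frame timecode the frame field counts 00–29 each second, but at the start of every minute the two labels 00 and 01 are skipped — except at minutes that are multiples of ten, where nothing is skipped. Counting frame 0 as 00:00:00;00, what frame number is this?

Complete 10-minute blocks: 3, each 17982 frames → 53946.
Remaining 5 whole minutes in the current block: 1800 + 4 × 1798 = 8992 frames.
Within the current minute: 45 × 30 + 4 − 2 = 1352 (labels ;00/;01 skipped at this minute). Total = 53946 + 8992 + 1352 = 64290.

64290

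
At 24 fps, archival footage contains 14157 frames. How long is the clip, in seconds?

589.875 seconds

Running time = 14157 / (24) = 589.875 s.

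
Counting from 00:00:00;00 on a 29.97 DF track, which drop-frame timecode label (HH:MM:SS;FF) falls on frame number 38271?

00:21:16;29

Ten DF minutes hold 17982 frames, so frame 38271 lies in block 2 (frames 35964–53945) with 2307 frames into that block.
The block's first minute is 1800 frames and the rest 1798 each; 2307 frames reaches minute 1, so 2 × 18 + 1 × 2 = 38 labels have been skipped so far.
Adding those back, label number 38271 + 38 = 38309 at 30 labels/s is 1276 s + 29 f = 0 h 21 min 16 s frame 29, i.e. 00:21:16;29.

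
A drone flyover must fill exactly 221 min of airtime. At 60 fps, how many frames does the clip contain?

221 min = 13260 s.
Frames = 13260 × 60 = 795600.

795600 frames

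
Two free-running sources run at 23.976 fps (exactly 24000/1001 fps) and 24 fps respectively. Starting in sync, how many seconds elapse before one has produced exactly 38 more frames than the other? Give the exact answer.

19019/12 seconds

The gap grows by |24 − 24000/1001| = 24/1001 frames per second.
Time for a 38-frame gap: 38 ÷ (24/1001) = 19019/12 s.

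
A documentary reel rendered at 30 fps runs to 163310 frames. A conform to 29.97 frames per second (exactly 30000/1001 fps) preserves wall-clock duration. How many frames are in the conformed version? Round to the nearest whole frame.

163147 frames

Frames at target rate = 163310 × (30000/1001) / (30) = 23330000/143 ≈ 163146.853.
Nearest whole frame: 163147.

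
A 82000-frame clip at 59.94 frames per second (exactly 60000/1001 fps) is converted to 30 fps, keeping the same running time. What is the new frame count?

Target frames = source frames × (target rate / source rate) = 82000 × (30)/(60000/1001) = 82000 × 1001/2000 = 41041.

41041 frames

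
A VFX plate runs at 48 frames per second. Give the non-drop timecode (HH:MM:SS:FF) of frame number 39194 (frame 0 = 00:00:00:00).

00:13:36:26

39194 ÷ 48 = 816 full seconds, remainder 26 frames.
816 s = 0 h 13 min 36 s.
Timecode: 00:13:36:26.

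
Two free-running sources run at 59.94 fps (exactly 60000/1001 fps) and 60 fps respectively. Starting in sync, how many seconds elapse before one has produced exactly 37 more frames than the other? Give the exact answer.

The gap grows by |60 − 60000/1001| = 60/1001 frames per second.
Time for a 37-frame gap: 37 ÷ (60/1001) = 37037/60 s.

37037/60 seconds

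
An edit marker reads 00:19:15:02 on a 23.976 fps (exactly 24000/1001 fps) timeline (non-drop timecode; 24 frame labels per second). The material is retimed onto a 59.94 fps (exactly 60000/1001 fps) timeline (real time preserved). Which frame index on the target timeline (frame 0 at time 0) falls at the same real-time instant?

frame 69305

Source frame index: (0×3600 + 19×60 + 15) × 24 + 2 = 27722.
Real time: 27722 / (24000/1001) = 13874861/12000 s.
Target frame: (13874861/12000) × (60000/1001) = 69305.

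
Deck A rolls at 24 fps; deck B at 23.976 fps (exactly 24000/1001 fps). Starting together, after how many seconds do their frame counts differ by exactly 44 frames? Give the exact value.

The gap grows by |24000/1001 − 24| = 24/1001 frames per second.
Time for a 44-frame gap: 44 ÷ (24/1001) = 11011/6 s.

11011/6 seconds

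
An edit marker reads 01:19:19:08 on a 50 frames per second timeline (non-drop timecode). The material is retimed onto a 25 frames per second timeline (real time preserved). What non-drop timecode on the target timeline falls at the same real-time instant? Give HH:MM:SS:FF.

01:19:19:04

Source frame index: (1×3600 + 19×60 + 19) × 50 + 8 = 237958.
Real time: 237958 / (50) = 118979/25 s.
Target frame: (118979/25) × (25) = 118979.
At 25 labels/s: frame 118979 → 01:19:19:04.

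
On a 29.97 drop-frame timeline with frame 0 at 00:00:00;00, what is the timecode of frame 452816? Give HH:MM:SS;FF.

Each 10-minute DF block holds 10 × 60 × 30 − 9 × 2 = 17982 frames. 452816 ÷ 17982 → 25 full blocks, remainder 3266.
Within the partial block the first minute is 1800 frames and each further minute 1798, so 1 further minute boundary passed. Total skipped labels = 18 × 25 + 2 × 1 = 452.
Non-drop label index = 452816 + 452 = 453268; at 30 labels/s that is 04:11:48:28, i.e. DF 04:11:48;28.

04:11:48;28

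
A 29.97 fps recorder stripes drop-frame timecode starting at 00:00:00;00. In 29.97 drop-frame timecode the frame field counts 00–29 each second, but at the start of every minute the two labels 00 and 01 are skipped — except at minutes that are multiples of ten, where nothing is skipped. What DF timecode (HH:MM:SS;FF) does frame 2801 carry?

Ten DF minutes hold 17982 frames, so frame 2801 lies in block 0 (frames 0–17981) with 2801 frames into that block.
The block's first minute is 1800 frames and the rest 1798 each; 2801 frames reaches minute 1, so 0 × 18 + 1 × 2 = 2 labels have been skipped so far.
Adding those back, label number 2801 + 2 = 2803 at 30 labels/s is 93 s + 13 f = 0 h 1 min 33 s frame 13, i.e. 00:01:33;13.

00:01:33;13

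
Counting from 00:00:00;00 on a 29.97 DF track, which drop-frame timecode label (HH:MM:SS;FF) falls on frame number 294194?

Each 10-minute DF block holds 10 × 60 × 30 − 9 × 2 = 17982 frames. 294194 ÷ 17982 → 16 full blocks, remainder 6482.
Within the partial block the first minute is 1800 frames and each further minute 1798, so 3 further minute boundaries passed. Total skipped labels = 18 × 16 + 2 × 3 = 294.
Non-drop label index = 294194 + 294 = 294488; at 30 labels/s that is 02:43:36:08, i.e. DF 02:43:36;08.

02:43:36;08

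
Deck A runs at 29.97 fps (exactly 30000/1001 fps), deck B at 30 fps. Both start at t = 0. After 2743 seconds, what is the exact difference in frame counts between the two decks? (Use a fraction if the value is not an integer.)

6330/77 frames

A emits 30000/1001 × 2743 = 6330000/77 frames; B emits 30 × 2743 = 82290.
Difference = 6330/77 frames (≈ 82.2078); B is ahead of A.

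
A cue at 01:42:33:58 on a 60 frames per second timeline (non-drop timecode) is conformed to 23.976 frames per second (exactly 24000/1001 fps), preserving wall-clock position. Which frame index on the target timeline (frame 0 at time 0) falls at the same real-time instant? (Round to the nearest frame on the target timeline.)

frame 147548

Source frame index: (1×3600 + 42×60 + 33) × 60 + 58 = 369238.
Real time: 369238 / (60) = 184619/30 s.
Target frame: (184619/30) × (24000/1001) = 147695200/1001 ≈ 147547.652 → 147548.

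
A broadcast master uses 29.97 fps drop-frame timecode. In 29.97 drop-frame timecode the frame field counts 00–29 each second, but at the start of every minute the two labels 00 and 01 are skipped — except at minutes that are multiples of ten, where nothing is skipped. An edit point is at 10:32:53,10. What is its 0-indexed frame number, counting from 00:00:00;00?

Complete 10-minute blocks: 63, each 17982 frames → 1132866.
Remaining 2 whole minutes in the current block: 1800 + 1 × 1798 = 3598 frames.
Within the current minute: 53 × 30 + 10 − 2 = 1598 (labels ;00/;01 skipped at this minute). Total = 1132866 + 3598 + 1598 = 1138062.

1138062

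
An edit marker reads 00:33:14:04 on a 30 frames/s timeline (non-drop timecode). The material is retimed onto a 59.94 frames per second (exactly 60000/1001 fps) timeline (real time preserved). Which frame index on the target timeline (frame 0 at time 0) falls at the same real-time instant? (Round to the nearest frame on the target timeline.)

frame 119528

Source frame index: (0×3600 + 33×60 + 14) × 30 + 4 = 59824.
Real time: 59824 / (30) = 29912/15 s.
Target frame: (29912/15) × (60000/1001) = 119648000/1001 ≈ 119528.472 → 119528.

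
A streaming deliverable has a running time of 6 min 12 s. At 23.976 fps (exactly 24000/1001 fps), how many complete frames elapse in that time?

6 min 12 s = 372 s.
Frames = 372 × 24000/1001 = 8928000/1001 ≈ 8919.0809.
Complete frames: 8919.

8919 frames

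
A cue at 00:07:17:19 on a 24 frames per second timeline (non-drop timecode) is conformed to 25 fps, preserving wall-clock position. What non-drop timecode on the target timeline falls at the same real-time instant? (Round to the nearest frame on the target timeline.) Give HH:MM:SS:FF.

00:07:17:20

Source frame index: (0×3600 + 7×60 + 17) × 24 + 19 = 10507.
Real time: 10507 / (24) = 10507/24 s.
Target frame: (10507/24) × (25) = 262675/24 ≈ 10944.792 → 10945.
At 25 labels/s: frame 10945 → 00:07:17:20.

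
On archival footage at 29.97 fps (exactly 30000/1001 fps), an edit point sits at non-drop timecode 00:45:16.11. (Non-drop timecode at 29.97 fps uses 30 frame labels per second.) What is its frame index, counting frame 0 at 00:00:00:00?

frame 81491

Total seconds to the label: (0 × 3600 + 45 × 60 + 16) = 2716.
Frame index = 2716 × 30 + 11 = 81491.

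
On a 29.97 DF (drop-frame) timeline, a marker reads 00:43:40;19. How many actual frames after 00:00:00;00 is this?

78541

As if non-drop at 30 labels/s: (0 × 3600 + 43 × 60 + 40) × 30 + 19 = 78619.
Minute boundaries passed: 43; those not divisible by 10: 43 − 4 = 39; dropped labels = 2 × 39 = 78.
Actual frame index = 78619 − 78 = 78541.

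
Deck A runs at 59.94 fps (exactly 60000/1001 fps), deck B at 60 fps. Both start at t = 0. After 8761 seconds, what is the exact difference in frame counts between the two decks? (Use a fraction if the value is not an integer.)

525660/1001 frames

A emits 60000/1001 × 8761 = 525660000/1001 frames; B emits 60 × 8761 = 525660.
Difference = 525660/1001 frames (≈ 525.1349); B is ahead of A.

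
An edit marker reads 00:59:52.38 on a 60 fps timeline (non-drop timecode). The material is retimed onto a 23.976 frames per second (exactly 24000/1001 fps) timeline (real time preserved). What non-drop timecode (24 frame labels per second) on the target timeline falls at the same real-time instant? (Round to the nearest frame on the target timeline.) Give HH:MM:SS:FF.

Source frame index: (0×3600 + 59×60 + 52) × 60 + 38 = 215558.
Real time: 215558 / (60) = 107779/30 s.
Target frame: (107779/30) × (24000/1001) = 12317600/143 ≈ 86137.063 → 86137.
At 24 labels/s: frame 86137 → 00:59:49:01.

00:59:49:01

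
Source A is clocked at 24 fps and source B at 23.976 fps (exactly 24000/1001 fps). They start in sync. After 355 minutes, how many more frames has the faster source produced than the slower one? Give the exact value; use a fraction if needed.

355 min = 21300 s.
A emits 24 × 21300 = 511200 frames; B emits 24000/1001 × 21300 = 511200000/1001.
Difference = 511200/1001 frames (≈ 510.6893); B is behind A.

511200/1001 frames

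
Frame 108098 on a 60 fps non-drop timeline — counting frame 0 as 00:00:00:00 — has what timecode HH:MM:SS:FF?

108098 ÷ 60 = 1801 full seconds, remainder 38 frames.
1801 s = 0 h 30 min 1 s.
Timecode: 00:30:01:38.

00:30:01:38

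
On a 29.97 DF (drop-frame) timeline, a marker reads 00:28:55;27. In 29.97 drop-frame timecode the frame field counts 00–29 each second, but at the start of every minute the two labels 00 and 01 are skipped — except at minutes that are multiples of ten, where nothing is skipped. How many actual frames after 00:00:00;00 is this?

52025

As if non-drop at 30 labels/s: (0 × 3600 + 28 × 60 + 55) × 30 + 27 = 52077.
Minute boundaries passed: 28; those not divisible by 10: 28 − 2 = 26; dropped labels = 2 × 26 = 52.
Actual frame index = 52077 − 52 = 52025.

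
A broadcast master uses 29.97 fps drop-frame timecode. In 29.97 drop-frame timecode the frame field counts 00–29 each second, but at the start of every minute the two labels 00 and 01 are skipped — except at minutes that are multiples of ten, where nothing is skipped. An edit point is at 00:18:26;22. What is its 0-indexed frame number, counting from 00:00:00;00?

33168

Complete 10-minute blocks: 1, each 17982 frames → 17982.
Remaining 8 whole minutes in the current block: 1800 + 7 × 1798 = 14386 frames.
Within the current minute: 26 × 30 + 22 − 2 = 800 (labels ;00/;01 skipped at this minute). Total = 17982 + 14386 + 800 = 33168.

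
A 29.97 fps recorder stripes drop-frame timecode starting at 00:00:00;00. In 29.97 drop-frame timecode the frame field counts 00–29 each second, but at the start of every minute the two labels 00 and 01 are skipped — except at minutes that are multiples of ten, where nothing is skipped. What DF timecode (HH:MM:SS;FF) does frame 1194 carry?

Ten DF minutes hold 17982 frames, so frame 1194 lies in block 0 (frames 0–17981) with 1194 frames into that block.
The block's first minute is 1800 frames and the rest 1798 each; 1194 frames reaches minute 0, so 0 × 18 + 0 × 2 = 0 labels have been skipped so far.
Adding those back, label number 1194 + 0 = 1194 at 30 labels/s is 39 s + 24 f = 0 h 0 min 39 s frame 24, i.e. 00:00:39;24.

00:00:39;24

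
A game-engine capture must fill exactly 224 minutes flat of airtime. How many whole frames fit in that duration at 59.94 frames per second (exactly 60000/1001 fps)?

224 min = 13440 s.
Frames = 13440 × 60000/1001 = 115200000/143 ≈ 805594.4056.
Complete frames: 805594.

805594 frames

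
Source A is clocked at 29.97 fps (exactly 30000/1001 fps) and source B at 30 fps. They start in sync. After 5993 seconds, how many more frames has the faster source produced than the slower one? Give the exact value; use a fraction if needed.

13830/77 frames

A emits 30000/1001 × 5993 = 13830000/77 frames; B emits 30 × 5993 = 179790.
Difference = 13830/77 frames (≈ 179.6104); B is ahead of A.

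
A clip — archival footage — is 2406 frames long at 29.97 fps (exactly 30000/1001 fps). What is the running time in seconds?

Running time = 2406 / (30000/1001) = 80.2802 s.

80.2802 seconds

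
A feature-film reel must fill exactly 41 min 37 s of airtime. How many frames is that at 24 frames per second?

41 min 37 s = 2497 s.
Frames = 2497 × 24 = 59928.

59928 frames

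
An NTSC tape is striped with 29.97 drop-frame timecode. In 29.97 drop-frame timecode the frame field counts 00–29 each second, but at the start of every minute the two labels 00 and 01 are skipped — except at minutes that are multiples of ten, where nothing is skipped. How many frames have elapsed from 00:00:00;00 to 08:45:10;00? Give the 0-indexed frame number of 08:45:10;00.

As if non-drop at 30 labels/s: (8 × 3600 + 45 × 60 + 10) × 30 + 0 = 945300.
Minute boundaries passed: 525; those not divisible by 10: 525 − 52 = 473; dropped labels = 2 × 473 = 946.
Actual frame index = 945300 − 946 = 944354.

944354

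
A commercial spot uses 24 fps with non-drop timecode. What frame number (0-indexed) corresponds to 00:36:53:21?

53133

Total seconds to the label: (0 × 3600 + 36 × 60 + 53) = 2213.
Frame index = 2213 × 24 + 21 = 53133.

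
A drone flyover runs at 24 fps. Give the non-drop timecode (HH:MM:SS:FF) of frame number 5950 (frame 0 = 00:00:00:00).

5950 ÷ 24 = 247 full seconds, remainder 22 frames.
247 s = 0 h 4 min 7 s.
Timecode: 00:04:07:22.

00:04:07:22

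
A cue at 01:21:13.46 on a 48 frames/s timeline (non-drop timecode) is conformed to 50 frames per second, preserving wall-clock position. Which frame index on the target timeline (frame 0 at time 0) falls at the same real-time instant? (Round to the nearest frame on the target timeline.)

frame 243698

Source frame index: (1×3600 + 21×60 + 13) × 48 + 46 = 233950.
Real time: 233950 / (48) = 116975/24 s.
Target frame: (116975/24) × (50) = 2924375/12 ≈ 243697.917 → 243698.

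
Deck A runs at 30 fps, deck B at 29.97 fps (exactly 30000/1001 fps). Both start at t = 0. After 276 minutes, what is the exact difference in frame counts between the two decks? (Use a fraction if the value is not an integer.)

276 min = 16560 s.
A emits 30 × 16560 = 496800 frames; B emits 30000/1001 × 16560 = 496800000/1001.
Difference = 496800/1001 frames (≈ 496.3037); B is behind A.

496800/1001 frames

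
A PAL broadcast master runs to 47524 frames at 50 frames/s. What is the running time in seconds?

950.48 seconds

Running time = 47524 / (50) = 950.48 s.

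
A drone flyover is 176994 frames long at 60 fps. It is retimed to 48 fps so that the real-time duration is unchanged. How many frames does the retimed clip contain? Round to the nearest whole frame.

Frames at target rate = 176994 × (48) / (60) = 707976/5 ≈ 141595.200.
Nearest whole frame: 141595.

141595 frames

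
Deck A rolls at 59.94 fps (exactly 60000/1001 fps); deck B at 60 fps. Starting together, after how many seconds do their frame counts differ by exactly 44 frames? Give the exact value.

The gap grows by |60 − 60000/1001| = 60/1001 frames per second.
Time for a 44-frame gap: 44 ÷ (60/1001) = 11011/15 s.

11011/15 seconds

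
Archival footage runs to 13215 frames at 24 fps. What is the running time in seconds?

Running time = 13215 / (24) = 550.625 s.

550.625 seconds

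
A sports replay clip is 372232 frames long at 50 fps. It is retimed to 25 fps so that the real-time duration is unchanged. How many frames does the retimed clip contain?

186116 frames

Target frames = source frames × (target rate / source rate) = 372232 × (25)/(50) = 372232 × 1/2 = 186116.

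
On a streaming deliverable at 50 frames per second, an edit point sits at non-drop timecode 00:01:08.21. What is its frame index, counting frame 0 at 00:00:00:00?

frame 3421

Total seconds to the label: (0 × 3600 + 1 × 60 + 8) = 68.
Frame index = 68 × 50 + 21 = 3421.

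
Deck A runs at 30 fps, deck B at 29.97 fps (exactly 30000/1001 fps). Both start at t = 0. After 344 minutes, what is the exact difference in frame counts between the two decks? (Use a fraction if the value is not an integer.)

344 min = 20640 s.
A emits 30 × 20640 = 619200 frames; B emits 30000/1001 × 20640 = 619200000/1001.
Difference = 619200/1001 frames (≈ 618.5814); B is behind A.

619200/1001 frames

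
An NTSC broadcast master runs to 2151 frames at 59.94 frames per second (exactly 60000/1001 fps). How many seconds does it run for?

35.88585 seconds

Running time = 2151 / (60000/1001) = 35.88585 s.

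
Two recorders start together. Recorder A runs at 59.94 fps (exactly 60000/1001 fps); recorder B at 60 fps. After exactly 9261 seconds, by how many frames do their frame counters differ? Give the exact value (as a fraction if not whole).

79380/143 frames

A emits 60000/1001 × 9261 = 79380000/143 frames; B emits 60 × 9261 = 555660.
Difference = 79380/143 frames (≈ 555.1049); B is ahead of A.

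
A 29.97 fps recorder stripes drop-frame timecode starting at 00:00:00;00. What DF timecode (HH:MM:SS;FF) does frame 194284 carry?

01:48:02;20

Each 10-minute DF block holds 10 × 60 × 30 − 9 × 2 = 17982 frames. 194284 ÷ 17982 → 10 full blocks, remainder 14464.
Within the partial block the first minute is 1800 frames and each further minute 1798, so 8 further minute boundaries passed. Total skipped labels = 18 × 10 + 2 × 8 = 196.
Non-drop label index = 194284 + 196 = 194480; at 30 labels/s that is 01:48:02:20, i.e. DF 01:48:02;20.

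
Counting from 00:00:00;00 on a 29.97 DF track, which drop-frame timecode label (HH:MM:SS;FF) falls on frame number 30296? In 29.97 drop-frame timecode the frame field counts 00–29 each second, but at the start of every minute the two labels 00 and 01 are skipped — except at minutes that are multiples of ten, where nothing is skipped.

Each 10-minute DF block holds 10 × 60 × 30 − 9 × 2 = 17982 frames. 30296 ÷ 17982 → 1 full block, remainder 12314.
Within the partial block the first minute is 1800 frames and each further minute 1798, so 6 further minute boundaries passed. Total skipped labels = 18 × 1 + 2 × 6 = 30.
Non-drop label index = 30296 + 30 = 30326; at 30 labels/s that is 00:16:50:26, i.e. DF 00:16:50;26.

00:16:50;26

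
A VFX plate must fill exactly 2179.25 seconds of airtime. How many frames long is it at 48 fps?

Frames = 2179.25 × 48 = 104604.

104604 frames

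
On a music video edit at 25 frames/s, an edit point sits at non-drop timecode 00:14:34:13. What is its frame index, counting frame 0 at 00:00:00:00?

21863

Total seconds to the label: (0 × 3600 + 14 × 60 + 34) = 874.
Frame index = 874 × 25 + 13 = 21863.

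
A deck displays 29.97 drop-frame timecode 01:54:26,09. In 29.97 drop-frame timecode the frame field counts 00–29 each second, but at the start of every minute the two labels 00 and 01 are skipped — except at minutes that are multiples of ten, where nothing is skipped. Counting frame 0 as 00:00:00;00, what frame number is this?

205783

Complete 10-minute blocks: 11, each 17982 frames → 197802.
Remaining 4 whole minutes in the current block: 1800 + 3 × 1798 = 7194 frames.
Within the current minute: 26 × 30 + 9 − 2 = 787 (labels ;00/;01 skipped at this minute). Total = 197802 + 7194 + 787 = 205783.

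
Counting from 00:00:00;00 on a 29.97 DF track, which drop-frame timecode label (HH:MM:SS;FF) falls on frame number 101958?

Each 10-minute DF block holds 10 × 60 × 30 − 9 × 2 = 17982 frames. 101958 ÷ 17982 → 5 full blocks, remainder 12048.
Within the partial block the first minute is 1800 frames and each further minute 1798, so 6 further minute boundaries passed. Total skipped labels = 18 × 5 + 2 × 6 = 102.
Non-drop label index = 101958 + 102 = 102060; at 30 labels/s that is 00:56:42:00, i.e. DF 00:56:42;00.

00:56:42;00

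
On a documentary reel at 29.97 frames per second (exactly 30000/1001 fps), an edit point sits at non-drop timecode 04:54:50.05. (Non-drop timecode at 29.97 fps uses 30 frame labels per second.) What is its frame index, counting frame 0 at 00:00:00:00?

Total seconds to the label: (4 × 3600 + 54 × 60 + 50) = 17690.
Frame index = 17690 × 30 + 5 = 530705.

530705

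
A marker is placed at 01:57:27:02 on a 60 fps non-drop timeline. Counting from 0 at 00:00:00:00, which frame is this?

frame 422822

Total seconds to the label: (1 × 3600 + 57 × 60 + 27) = 7047.
Frame index = 7047 × 60 + 2 = 422822.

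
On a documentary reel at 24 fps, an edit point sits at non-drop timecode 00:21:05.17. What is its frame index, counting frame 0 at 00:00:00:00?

Total seconds to the label: (0 × 3600 + 21 × 60 + 5) = 1265.
Frame index = 1265 × 24 + 17 = 30377.

30377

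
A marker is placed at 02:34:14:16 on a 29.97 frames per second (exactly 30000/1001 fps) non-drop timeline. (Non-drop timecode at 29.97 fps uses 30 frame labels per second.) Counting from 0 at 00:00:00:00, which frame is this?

Total seconds to the label: (2 × 3600 + 34 × 60 + 14) = 9254.
Frame index = 9254 × 30 + 16 = 277636.

frame 277636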